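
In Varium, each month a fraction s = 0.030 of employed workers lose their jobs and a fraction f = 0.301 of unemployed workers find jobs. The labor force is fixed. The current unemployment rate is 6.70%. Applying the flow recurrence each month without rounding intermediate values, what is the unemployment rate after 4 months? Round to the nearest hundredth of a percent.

Unemployment rate after four months ≈ 8.59%.

With a fixed labor force, u_{t+1} = u_t + s·(1−u_t) − f·u_t = u_t·(1−s−f) + s.
Here 1−s−f = 0.669 and s = 0.030.
u_1 = 0.067000 × 0.669 + 0.030 = 0.074823.
u_2 = 0.074823 × 0.669 + 0.030 = 0.080057.
u_3 = 0.080057 × 0.669 + 0.030 = 0.083558.
u_4 = 0.083558 × 0.669 + 0.030 = 0.085900.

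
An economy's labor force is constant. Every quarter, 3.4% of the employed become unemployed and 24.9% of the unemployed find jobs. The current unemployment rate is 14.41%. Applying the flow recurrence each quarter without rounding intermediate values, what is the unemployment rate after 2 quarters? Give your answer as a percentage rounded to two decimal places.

Unemployment rate after two quarters ≈ 13.25%.

With a fixed labor force, u_{t+1} = u_t + s·(1−u_t) − f·u_t = u_t·(1−s−f) + s.
Here 1−s−f = 0.717 and s = 0.034.
u_1 = 0.144100 × 0.717 + 0.034 = 0.137320.
u_2 = 0.137320 × 0.717 + 0.034 = 0.132458.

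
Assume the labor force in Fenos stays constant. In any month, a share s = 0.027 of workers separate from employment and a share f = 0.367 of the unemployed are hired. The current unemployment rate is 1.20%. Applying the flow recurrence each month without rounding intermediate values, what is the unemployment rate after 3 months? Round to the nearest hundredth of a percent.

Unemployment rate after three months ≈ 5.59%.

With a fixed labor force, u_{t+1} = u_t + s·(1−u_t) − f·u_t = u_t·(1−s−f) + s.
Here 1−s−f = 0.606 and s = 0.027.
u_1 = 0.012000 × 0.606 + 0.027 = 0.034272.
u_2 = 0.034272 × 0.606 + 0.027 = 0.047769.
u_3 = 0.047769 × 0.606 + 0.027 = 0.055948.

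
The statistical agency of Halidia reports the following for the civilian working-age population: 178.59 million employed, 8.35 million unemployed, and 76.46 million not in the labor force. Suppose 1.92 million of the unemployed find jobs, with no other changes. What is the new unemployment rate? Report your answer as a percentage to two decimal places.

Initially, labor force = 178.59 + 8.35 = 186.94 million, so u = 8.35/186.94 = 4.47%.
After the change, unemployed falls and employed rises by 1.92; labor force unchanged → E = 180.51, U = 6.43, labor force = 186.94 million.
New unemployment rate = 6.43 / 186.94 = 3.44%.

New unemployment rate ≈ 3.44%.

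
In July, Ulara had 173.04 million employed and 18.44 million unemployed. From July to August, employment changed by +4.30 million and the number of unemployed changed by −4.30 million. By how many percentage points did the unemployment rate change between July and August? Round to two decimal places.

July: labor force = 173.04 + 18.44 = 191.48; u = 18.44/191.48 = 9.63%.
August: labor force = 177.34 + 14.14 = 191.48; u = 14.14/191.48 = 7.38%.
Change = 7.38% − 9.63% = −2.25 pp.

The unemployment rate changed by −2.25 percentage points.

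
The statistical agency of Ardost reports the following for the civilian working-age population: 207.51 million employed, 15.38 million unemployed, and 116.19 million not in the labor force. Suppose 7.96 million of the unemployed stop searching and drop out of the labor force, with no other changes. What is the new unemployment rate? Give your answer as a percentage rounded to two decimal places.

New unemployment rate ≈ 3.45%.

Initially, labor force = 207.51 + 15.38 = 222.89 million, so u = 15.38/222.89 = 6.90%.
After the change, unemployed and labor force both fall by 7.96 → E = 207.51, U = 7.42, labor force = 214.93 million.
New unemployment rate = 7.42 / 214.93 = 3.45%.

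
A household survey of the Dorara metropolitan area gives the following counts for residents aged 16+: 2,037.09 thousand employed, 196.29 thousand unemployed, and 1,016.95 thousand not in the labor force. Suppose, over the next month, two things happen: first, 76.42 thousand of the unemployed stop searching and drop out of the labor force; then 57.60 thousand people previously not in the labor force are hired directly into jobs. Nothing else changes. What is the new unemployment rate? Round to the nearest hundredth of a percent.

Initially, labor force = 2,037.09 + 196.29 = 2,233.38 thousand, so u = 196.29/2,233.38 = 8.79%.
After the first change, unemployed and labor force both fall by 76.42 → E = 2,037.09, U = 119.87, labor force = 2,156.96 thousand.
After the second change, employed and labor force both rise by 57.60; unemployed unchanged → E = 2,094.69, U = 119.87, labor force = 2,214.56 thousand.
New unemployment rate = 119.87 / 2,214.56 = 5.41%.

New unemployment rate ≈ 5.41%.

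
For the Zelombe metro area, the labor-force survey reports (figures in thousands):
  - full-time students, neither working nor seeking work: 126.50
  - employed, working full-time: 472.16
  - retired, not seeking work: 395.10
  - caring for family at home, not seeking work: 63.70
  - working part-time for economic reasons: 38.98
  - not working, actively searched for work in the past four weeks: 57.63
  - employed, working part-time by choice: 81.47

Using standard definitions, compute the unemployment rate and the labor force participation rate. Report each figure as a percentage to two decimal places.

Unemployment rate ≈ 8.86%; labor force participation rate ≈ 52.63%.

Employed = 472.16 + 38.98 + 81.47 = 592.61 thousand (anyone who worked, including part-time for economic reasons, counts as employed).
Unemployed = 57.63 thousand.
Labor force = 592.61 + 57.63 = 650.24 thousand.
Not in labor force = 126.50 + 395.10 + 63.70 = 585.30 thousand (those not working and not actively searching are outside the labor force).
Civilian working-age population = 650.24 + 585.30 = 1,235.54 thousand.
Unemployment rate = 57.63 / 650.24 = 8.86%.
Labor force participation rate = 650.24 / 1,235.54 = 52.63%.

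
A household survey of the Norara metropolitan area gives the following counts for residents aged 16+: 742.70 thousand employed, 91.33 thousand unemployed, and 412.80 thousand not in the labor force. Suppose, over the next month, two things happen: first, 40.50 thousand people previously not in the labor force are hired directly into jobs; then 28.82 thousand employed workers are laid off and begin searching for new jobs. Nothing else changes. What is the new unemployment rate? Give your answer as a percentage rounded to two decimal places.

Initially, labor force = 742.70 + 91.33 = 834.03 thousand, so u = 91.33/834.03 = 10.95%.
After the first change, employed and labor force both rise by 40.50; unemployed unchanged → E = 783.20, U = 91.33, labor force = 874.53 thousand.
After the second change, employed falls and unemployed rises by 28.82; labor force unchanged → E = 754.38, U = 120.15, labor force = 874.53 thousand.
New unemployment rate = 120.15 / 874.53 = 13.74%.

New unemployment rate ≈ 13.74%.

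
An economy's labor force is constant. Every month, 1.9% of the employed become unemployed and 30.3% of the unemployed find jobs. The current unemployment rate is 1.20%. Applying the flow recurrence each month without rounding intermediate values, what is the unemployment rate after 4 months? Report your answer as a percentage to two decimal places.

With a fixed labor force, u_{t+1} = u_t + s·(1−u_t) − f·u_t = u_t·(1−s−f) + s.
Here 1−s−f = 0.678 and s = 0.019.
u_1 = 0.012000 × 0.678 + 0.019 = 0.027136.
u_2 = 0.027136 × 0.678 + 0.019 = 0.037398.
u_3 = 0.037398 × 0.678 + 0.019 = 0.044356.
u_4 = 0.044356 × 0.678 + 0.019 = 0.049073.

Unemployment rate after four months ≈ 4.91%.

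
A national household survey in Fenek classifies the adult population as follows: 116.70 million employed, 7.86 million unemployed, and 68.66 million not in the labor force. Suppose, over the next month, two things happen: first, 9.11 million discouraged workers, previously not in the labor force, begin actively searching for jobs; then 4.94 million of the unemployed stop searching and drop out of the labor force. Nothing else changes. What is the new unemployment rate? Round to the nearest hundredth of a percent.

New unemployment rate ≈ 9.35%.

Initially, labor force = 116.70 + 7.86 = 124.56 million, so u = 7.86/124.56 = 6.31%.
After the first change, unemployed and labor force both rise by 9.11 → E = 116.70, U = 16.97, labor force = 133.67 million.
After the second change, unemployed and labor force both fall by 4.94 → E = 116.70, U = 12.03, labor force = 128.73 million.
New unemployment rate = 12.03 / 128.73 = 9.35%.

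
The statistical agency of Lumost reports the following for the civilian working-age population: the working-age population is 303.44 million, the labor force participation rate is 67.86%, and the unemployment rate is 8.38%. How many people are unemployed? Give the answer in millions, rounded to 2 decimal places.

About 17.26 million are unemployed.

Labor force = 0.6786 × 303.44 = 205.91 million.
Unemployed = 0.0838 × 205.91 ≈ 17.26 million.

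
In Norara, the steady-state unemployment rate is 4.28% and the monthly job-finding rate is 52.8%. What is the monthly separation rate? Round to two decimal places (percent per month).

Separation rate ≈ 2.36% per month.

From u* = s/(s+f): s = u·f/(1−u).
s = 0.0428 × 52.8 / (1 − 0.0428) = 2.2598 / 0.9572 ≈ 2.36% per month.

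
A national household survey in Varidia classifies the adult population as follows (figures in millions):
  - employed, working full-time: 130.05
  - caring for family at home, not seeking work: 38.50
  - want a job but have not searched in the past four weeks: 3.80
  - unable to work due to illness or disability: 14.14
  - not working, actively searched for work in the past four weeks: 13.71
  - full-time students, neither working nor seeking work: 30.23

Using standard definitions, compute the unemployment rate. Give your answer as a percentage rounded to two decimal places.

Employed = 130.05 million.
Unemployed = 13.71 million.
Labor force = 130.05 + 13.71 = 143.76 million.
Unemployment rate = 13.71 / 143.76 = 9.54%.

Unemployment rate ≈ 9.54%.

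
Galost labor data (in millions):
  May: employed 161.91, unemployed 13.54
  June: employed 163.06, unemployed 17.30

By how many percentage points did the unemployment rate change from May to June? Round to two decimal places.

May: labor force = 161.91 + 13.54 = 175.45; u = 13.54/175.45 = 7.72%.
June: labor force = 163.06 + 17.30 = 180.36; u = 17.30/180.36 = 9.59%.
Change = 9.59% − 7.72% = +1.87 pp.

The unemployment rate changed by +1.87 percentage points.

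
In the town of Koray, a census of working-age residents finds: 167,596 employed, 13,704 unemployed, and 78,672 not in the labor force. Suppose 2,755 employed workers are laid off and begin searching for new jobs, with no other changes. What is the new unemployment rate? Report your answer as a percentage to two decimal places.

Initially, labor force = 167,596 + 13,704 = 181,300, so u = 13,704/181,300 = 7.56%.
After the change, employed falls and unemployed rises by 2,755; labor force unchanged → E = 164,841, U = 16,459, labor force = 181,300.
New unemployment rate = 16,459 / 181,300 = 9.08%.

New unemployment rate ≈ 9.08%.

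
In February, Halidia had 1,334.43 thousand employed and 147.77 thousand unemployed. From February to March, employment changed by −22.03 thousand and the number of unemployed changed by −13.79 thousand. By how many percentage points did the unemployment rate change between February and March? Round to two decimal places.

The unemployment rate changed by −0.71 percentage points.

February: labor force = 1,334.43 + 147.77 = 1,482.20; u = 147.77/1,482.20 = 9.97%.
March: labor force = 1,312.40 + 133.98 = 1,446.38; u = 133.98/1,446.38 = 9.26%.
Change = 9.26% − 9.97% = −0.71 pp.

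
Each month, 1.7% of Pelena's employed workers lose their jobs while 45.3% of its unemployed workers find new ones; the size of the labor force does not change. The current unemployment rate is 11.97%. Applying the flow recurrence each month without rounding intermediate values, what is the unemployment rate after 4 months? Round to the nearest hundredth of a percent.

Unemployment rate after four months ≈ 4.28%.

With a fixed labor force, u_{t+1} = u_t + s·(1−u_t) − f·u_t = u_t·(1−s−f) + s.
Here 1−s−f = 0.530 and s = 0.017.
u_1 = 0.119700 × 0.530 + 0.017 = 0.080441.
u_2 = 0.080441 × 0.530 + 0.017 = 0.059634.
u_3 = 0.059634 × 0.530 + 0.017 = 0.048606.
u_4 = 0.048606 × 0.530 + 0.017 = 0.042761.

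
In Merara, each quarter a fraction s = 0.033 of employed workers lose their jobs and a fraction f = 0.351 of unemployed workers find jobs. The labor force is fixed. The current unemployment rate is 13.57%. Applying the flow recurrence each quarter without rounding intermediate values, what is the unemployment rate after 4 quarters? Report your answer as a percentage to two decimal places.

With a fixed labor force, u_{t+1} = u_t + s·(1−u_t) − f·u_t = u_t·(1−s−f) + s.
Here 1−s−f = 0.616 and s = 0.033.
u_1 = 0.135700 × 0.616 + 0.033 = 0.116591.
u_2 = 0.116591 × 0.616 + 0.033 = 0.104820.
u_3 = 0.104820 × 0.616 + 0.033 = 0.097569.
u_4 = 0.097569 × 0.616 + 0.033 = 0.093103.

Unemployment rate after four quarters ≈ 9.31%.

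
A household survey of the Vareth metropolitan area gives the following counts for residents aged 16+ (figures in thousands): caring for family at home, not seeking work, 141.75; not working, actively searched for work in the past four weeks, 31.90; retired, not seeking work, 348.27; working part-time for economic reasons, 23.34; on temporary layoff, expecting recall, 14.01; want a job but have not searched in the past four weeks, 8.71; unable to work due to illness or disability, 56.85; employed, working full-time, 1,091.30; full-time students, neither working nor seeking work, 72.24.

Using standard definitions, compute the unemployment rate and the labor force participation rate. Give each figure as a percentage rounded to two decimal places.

Unemployment rate ≈ 3.96%; labor force participation rate ≈ 64.89%.

Employed = 23.34 + 1,091.30 = 1,114.64 thousand (anyone who worked, including part-time for economic reasons, counts as employed).
Unemployed = 31.90 + 14.01 = 45.91 thousand (jobless and actively searching, or on temporary layoff).
Labor force = 1,114.64 + 45.91 = 1,160.55 thousand.
Not in labor force = 141.75 + 348.27 + 8.71 + 56.85 + 72.24 = 627.82 thousand (those not working and not actively searching are outside the labor force — including those who want a job but have given up searching).
Civilian working-age population = 1,160.55 + 627.82 = 1,788.37 thousand.
Unemployment rate = 45.91 / 1,160.55 = 3.96%.
Labor force participation rate = 1,160.55 / 1,788.37 = 64.89%.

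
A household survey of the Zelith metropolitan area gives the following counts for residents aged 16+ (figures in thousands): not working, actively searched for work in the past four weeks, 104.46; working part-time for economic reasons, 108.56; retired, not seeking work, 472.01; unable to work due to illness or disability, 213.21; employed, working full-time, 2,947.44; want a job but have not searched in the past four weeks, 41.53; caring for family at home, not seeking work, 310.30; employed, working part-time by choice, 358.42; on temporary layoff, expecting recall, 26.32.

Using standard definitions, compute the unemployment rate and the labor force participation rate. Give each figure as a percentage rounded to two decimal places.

Unemployment rate ≈ 3.69%; labor force participation rate ≈ 77.37%.

Employed = 108.56 + 2,947.44 + 358.42 = 3,414.42 thousand (anyone who worked, including part-time for economic reasons, counts as employed).
Unemployed = 104.46 + 26.32 = 130.78 thousand (jobless and actively searching, or on temporary layoff).
Labor force = 3,414.42 + 130.78 = 3,545.20 thousand.
Not in labor force = 472.01 + 213.21 + 41.53 + 310.30 = 1,037.05 thousand (those not working and not actively searching are outside the labor force — including those who want a job but have given up searching).
Civilian working-age population = 3,545.20 + 1,037.05 = 4,582.25 thousand.
Unemployment rate = 130.78 / 3,545.20 = 3.69%.
Labor force participation rate = 3,545.20 / 4,582.25 = 77.37%.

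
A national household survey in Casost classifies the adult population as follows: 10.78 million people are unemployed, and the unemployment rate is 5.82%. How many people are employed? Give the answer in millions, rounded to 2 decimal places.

Labor force = U / u = 10.78 / 0.0582 ≈ 185.22 million.
Employed = labor force − unemployed = 185.22 − 10.78 = 174.44 million.

About 174.44 million are employed.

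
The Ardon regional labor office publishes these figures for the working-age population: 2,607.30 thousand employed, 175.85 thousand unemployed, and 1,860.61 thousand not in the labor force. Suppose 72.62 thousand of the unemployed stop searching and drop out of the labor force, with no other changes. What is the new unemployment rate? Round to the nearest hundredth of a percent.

Initially, labor force = 2,607.30 + 175.85 = 2,783.15 thousand, so u = 175.85/2,783.15 = 6.32%.
After the change, unemployed and labor force both fall by 72.62 → E = 2,607.30, U = 103.23, labor force = 2,710.53 thousand.
New unemployment rate = 103.23 / 2,710.53 = 3.81%.

New unemployment rate ≈ 3.81%.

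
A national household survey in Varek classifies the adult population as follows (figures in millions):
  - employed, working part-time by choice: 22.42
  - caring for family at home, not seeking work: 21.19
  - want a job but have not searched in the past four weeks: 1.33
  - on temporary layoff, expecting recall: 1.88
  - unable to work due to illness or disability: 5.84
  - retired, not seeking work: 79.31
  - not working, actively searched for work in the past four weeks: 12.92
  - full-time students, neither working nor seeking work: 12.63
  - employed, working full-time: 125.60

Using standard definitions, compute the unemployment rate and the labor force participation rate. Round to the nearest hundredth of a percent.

Employed = 22.42 + 125.60 = 148.02 million.
Unemployed = 1.88 + 12.92 = 14.80 million (jobless and actively searching, or on temporary layoff).
Labor force = 148.02 + 14.80 = 162.82 million.
Not in labor force = 21.19 + 1.33 + 5.84 + 79.31 + 12.63 = 120.30 million (those not working and not actively searching are outside the labor force — including those who want a job but have given up searching).
Civilian working-age population = 162.82 + 120.30 = 283.12 million.
Unemployment rate = 14.80 / 162.82 = 9.09%.
Labor force participation rate = 162.82 / 283.12 = 57.51%.

Unemployment rate ≈ 9.09%; labor force participation rate ≈ 57.51%.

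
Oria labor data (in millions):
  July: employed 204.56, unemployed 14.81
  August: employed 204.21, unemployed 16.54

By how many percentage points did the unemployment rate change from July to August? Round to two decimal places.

July: labor force = 204.56 + 14.81 = 219.37; u = 14.81/219.37 = 6.75%.
August: labor force = 204.21 + 16.54 = 220.75; u = 16.54/220.75 = 7.49%.
Change = 7.49% − 6.75% = +0.74 pp.

The unemployment rate changed by +0.74 percentage points.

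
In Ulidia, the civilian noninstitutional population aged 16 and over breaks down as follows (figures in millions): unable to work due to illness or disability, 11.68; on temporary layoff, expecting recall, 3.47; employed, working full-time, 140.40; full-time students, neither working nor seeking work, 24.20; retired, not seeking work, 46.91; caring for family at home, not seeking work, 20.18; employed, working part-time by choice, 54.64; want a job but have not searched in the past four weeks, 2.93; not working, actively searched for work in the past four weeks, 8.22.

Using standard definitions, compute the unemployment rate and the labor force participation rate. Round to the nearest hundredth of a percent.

Unemployment rate ≈ 5.65%; labor force participation rate ≈ 66.13%.

Employed = 140.40 + 54.64 = 195.04 million.
Unemployed = 3.47 + 8.22 = 11.69 million (jobless and actively searching, or on temporary layoff).
Labor force = 195.04 + 11.69 = 206.73 million.
Not in labor force = 11.68 + 24.20 + 46.91 + 20.18 + 2.93 = 105.90 million (those not working and not actively searching are outside the labor force — including those who want a job but have given up searching).
Civilian working-age population = 206.73 + 105.90 = 312.63 million.
Unemployment rate = 11.69 / 206.73 = 5.65%.
Labor force participation rate = 206.73 / 312.63 = 66.13%.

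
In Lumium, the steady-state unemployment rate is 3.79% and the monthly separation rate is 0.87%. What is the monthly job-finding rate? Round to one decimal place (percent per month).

From u* = s/(s+f): f = s·(1−u)/u.
f = 0.87 × (1 − 0.0379) / 0.0379 = 0.8370 / 0.0379 ≈ 22.1% per month.

Job-finding rate ≈ 22.1% per month.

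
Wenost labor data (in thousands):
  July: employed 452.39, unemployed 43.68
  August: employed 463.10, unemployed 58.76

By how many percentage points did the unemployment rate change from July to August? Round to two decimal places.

The unemployment rate changed by +2.45 percentage points.

July: labor force = 452.39 + 43.68 = 496.07; u = 43.68/496.07 = 8.81%.
August: labor force = 463.10 + 58.76 = 521.86; u = 58.76/521.86 = 11.26%.
Change = 11.26% − 8.81% = +2.45 pp.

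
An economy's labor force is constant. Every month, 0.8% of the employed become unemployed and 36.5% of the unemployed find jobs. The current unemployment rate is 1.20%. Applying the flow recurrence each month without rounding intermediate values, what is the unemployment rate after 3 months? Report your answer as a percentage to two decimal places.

With a fixed labor force, u_{t+1} = u_t + s·(1−u_t) − f·u_t = u_t·(1−s−f) + s.
Here 1−s−f = 0.627 and s = 0.008.
u_1 = 0.012000 × 0.627 + 0.008 = 0.015524.
u_2 = 0.015524 × 0.627 + 0.008 = 0.017734.
u_3 = 0.017734 × 0.627 + 0.008 = 0.019119.

Unemployment rate after three months ≈ 1.91%.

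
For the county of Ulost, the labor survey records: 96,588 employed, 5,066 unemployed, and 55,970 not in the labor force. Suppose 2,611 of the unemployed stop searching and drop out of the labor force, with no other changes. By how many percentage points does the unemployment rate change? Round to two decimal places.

Initially, labor force = 96,588 + 5,066 = 101,654, so u = 5,066/101,654 = 4.98%.
After the change, unemployed and labor force both fall by 2,611 → E = 96,588, U = 2,455, labor force = 99,043.
New unemployment rate = 2,455 / 99,043 = 2.48%.
Change = 2.48% − 4.98% = −2.50 percentage points.

The unemployment rate changes by −2.50 percentage points.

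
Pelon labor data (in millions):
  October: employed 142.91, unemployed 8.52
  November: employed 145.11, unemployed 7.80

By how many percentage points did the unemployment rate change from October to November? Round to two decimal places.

October: labor force = 142.91 + 8.52 = 151.43; u = 8.52/151.43 = 5.63%.
November: labor force = 145.11 + 7.80 = 152.91; u = 7.80/152.91 = 5.10%.
Change = 5.10% − 5.63% = −0.53 pp.

The unemployment rate changed by −0.53 percentage points.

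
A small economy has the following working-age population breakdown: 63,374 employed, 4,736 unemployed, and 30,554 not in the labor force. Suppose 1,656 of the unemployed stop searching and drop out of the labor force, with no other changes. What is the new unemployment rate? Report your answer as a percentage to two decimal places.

New unemployment rate ≈ 4.63%.

Initially, labor force = 63,374 + 4,736 = 68,110, so u = 4,736/68,110 = 6.95%.
After the change, unemployed and labor force both fall by 1,656 → E = 63,374, U = 3,080, labor force = 66,454.
New unemployment rate = 3,080 / 66,454 = 4.63%.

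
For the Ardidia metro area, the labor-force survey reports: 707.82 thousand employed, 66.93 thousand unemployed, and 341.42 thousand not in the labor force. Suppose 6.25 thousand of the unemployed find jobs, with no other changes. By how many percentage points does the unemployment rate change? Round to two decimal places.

Initially, labor force = 707.82 + 66.93 = 774.75 thousand, so u = 66.93/774.75 = 8.64%.
After the change, unemployed falls and employed rises by 6.25; labor force unchanged → E = 714.07, U = 60.68, labor force = 774.75 thousand.
New unemployment rate = 60.68 / 774.75 = 7.83%.
Change = 7.83% − 8.64% = −0.81 percentage points.

The unemployment rate changes by −0.81 percentage points.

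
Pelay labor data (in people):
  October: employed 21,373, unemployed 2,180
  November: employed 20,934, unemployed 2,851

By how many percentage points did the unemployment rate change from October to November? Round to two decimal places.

The unemployment rate changed by +2.73 percentage points.

October: labor force = 21,373 + 2,180 = 23,553; u = 2,180/23,553 = 9.26%.
November: labor force = 20,934 + 2,851 = 23,785; u = 2,851/23,785 = 11.99%.
Change = 11.99% − 9.26% = +2.73 pp.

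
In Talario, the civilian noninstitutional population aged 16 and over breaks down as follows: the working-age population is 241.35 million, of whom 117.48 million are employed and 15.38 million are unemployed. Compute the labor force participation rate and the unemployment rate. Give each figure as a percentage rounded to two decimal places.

Labor force = employed + unemployed = 117.48 + 15.38 = 132.86 million.
Unemployment rate = 15.38 / 132.86 = 11.58%.
Labor force participation rate = 132.86 / 241.35 = 55.05%.

Labor force participation rate ≈ 55.05%; unemployment rate ≈ 11.58%.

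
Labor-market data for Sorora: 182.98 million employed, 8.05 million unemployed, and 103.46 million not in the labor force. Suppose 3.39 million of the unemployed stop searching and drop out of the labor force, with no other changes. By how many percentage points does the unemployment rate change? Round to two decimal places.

The unemployment rate changes by −1.73 percentage points.

Initially, labor force = 182.98 + 8.05 = 191.03 million, so u = 8.05/191.03 = 4.21%.
After the change, unemployed and labor force both fall by 3.39 → E = 182.98, U = 4.66, labor force = 187.64 million.
New unemployment rate = 4.66 / 187.64 = 2.48%.
Change = 2.48% − 4.21% = −1.73 percentage points.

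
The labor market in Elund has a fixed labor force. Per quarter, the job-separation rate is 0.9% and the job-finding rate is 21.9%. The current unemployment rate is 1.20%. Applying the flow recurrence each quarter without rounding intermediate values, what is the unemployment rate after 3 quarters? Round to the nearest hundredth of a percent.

Unemployment rate after three quarters ≈ 2.68%.

With a fixed labor force, u_{t+1} = u_t + s·(1−u_t) − f·u_t = u_t·(1−s−f) + s.
Here 1−s−f = 0.772 and s = 0.009.
u_1 = 0.012000 × 0.772 + 0.009 = 0.018264.
u_2 = 0.018264 × 0.772 + 0.009 = 0.023100.
u_3 = 0.023100 × 0.772 + 0.009 = 0.026833.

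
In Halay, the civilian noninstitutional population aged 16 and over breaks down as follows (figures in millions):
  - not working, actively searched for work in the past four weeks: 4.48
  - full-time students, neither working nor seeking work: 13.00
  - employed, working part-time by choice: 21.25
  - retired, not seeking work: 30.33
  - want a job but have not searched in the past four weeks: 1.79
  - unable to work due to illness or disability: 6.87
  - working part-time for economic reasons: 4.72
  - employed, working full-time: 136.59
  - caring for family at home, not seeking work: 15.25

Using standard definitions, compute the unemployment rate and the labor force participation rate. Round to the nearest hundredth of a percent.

Employed = 21.25 + 4.72 + 136.59 = 162.56 million (anyone who worked, including part-time for economic reasons, counts as employed).
Unemployed = 4.48 million.
Labor force = 162.56 + 4.48 = 167.04 million.
Not in labor force = 13.00 + 30.33 + 1.79 + 6.87 + 15.25 = 67.24 million (those not working and not actively searching are outside the labor force — including those who want a job but have given up searching).
Civilian working-age population = 167.04 + 67.24 = 234.28 million.
Unemployment rate = 4.48 / 167.04 = 2.68%.
Labor force participation rate = 167.04 / 234.28 = 71.30%.

Unemployment rate ≈ 2.68%; labor force participation rate ≈ 71.30%.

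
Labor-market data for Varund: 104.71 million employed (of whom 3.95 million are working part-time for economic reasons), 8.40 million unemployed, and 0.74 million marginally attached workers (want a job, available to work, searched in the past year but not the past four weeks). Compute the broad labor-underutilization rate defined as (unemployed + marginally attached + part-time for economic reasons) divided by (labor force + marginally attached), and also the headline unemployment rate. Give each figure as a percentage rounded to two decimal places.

Broad underutilization rate ≈ 11.50%; headline unemployment rate ≈ 7.43%.

Labor force = 104.71 + 8.40 = 113.11 million.
Numerator = 8.40 + 0.74 + 3.95 = 13.09 million.
Denominator = 113.11 + 0.74 = 113.85 million.
Broad rate = 13.09 / 113.85 = 11.50%.
Headline unemployment rate = 8.40 / 113.11 = 7.43%.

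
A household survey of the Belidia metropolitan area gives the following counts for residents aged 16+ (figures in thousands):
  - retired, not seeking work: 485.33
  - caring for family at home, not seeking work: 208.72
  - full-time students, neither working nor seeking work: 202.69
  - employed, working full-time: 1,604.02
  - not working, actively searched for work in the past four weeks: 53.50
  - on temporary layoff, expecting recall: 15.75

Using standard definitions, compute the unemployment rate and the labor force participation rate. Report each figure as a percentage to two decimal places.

Employed = 1,604.02 thousand.
Unemployed = 53.50 + 15.75 = 69.25 thousand (jobless and actively searching, or on temporary layoff).
Labor force = 1,604.02 + 69.25 = 1,673.27 thousand.
Not in labor force = 485.33 + 208.72 + 202.69 = 896.74 thousand (those not working and not actively searching are outside the labor force).
Civilian working-age population = 1,673.27 + 896.74 = 2,570.01 thousand.
Unemployment rate = 69.25 / 1,673.27 = 4.14%.
Labor force participation rate = 1,673.27 / 2,570.01 = 65.11%.

Unemployment rate ≈ 4.14%; labor force participation rate ≈ 65.11%.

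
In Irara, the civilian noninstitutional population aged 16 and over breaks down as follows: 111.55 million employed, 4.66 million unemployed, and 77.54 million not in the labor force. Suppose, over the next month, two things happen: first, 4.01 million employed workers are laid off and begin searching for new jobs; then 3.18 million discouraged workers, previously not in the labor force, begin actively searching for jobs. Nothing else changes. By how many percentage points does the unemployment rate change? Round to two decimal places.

Initially, labor force = 111.55 + 4.66 = 116.21 million, so u = 4.66/116.21 = 4.01%.
After the first change, employed falls and unemployed rises by 4.01; labor force unchanged → E = 107.54, U = 8.67, labor force = 116.21 million.
After the second change, unemployed and labor force both rise by 3.18 → E = 107.54, U = 11.85, labor force = 119.39 million.
New unemployment rate = 11.85 / 119.39 = 9.93%.
Change = 9.93% − 4.01% = +5.92 percentage points.

The unemployment rate changes by +5.92 percentage points.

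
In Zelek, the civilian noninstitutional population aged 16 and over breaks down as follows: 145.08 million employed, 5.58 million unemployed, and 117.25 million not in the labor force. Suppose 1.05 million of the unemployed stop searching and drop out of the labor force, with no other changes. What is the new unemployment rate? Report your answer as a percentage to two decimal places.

New unemployment rate ≈ 3.03%.

Initially, labor force = 145.08 + 5.58 = 150.66 million, so u = 5.58/150.66 = 3.70%.
After the change, unemployed and labor force both fall by 1.05 → E = 145.08, U = 4.53, labor force = 149.61 million.
New unemployment rate = 4.53 / 149.61 = 3.03%.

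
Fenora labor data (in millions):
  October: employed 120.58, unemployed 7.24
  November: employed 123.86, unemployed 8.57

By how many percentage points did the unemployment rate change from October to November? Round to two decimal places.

October: labor force = 120.58 + 7.24 = 127.82; u = 7.24/127.82 = 5.66%.
November: labor force = 123.86 + 8.57 = 132.43; u = 8.57/132.43 = 6.47%.
Change = 6.47% − 5.66% = +0.81 pp.

The unemployment rate changed by +0.81 percentage points.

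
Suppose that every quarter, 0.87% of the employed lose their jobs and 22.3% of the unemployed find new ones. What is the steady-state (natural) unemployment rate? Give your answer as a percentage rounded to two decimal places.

At steady state the flows balance: s·E = f·U, so U/(E+U) = s/(s+f).
u* = 0.87 / (0.87 + 22.3) = 0.87 / 23.17 = 3.75%.

Steady-state unemployment rate ≈ 3.75%.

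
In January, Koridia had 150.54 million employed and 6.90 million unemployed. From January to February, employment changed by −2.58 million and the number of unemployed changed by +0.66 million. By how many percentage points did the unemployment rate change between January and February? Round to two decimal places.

January: labor force = 150.54 + 6.90 = 157.44; u = 6.90/157.44 = 4.38%.
February: labor force = 147.96 + 7.56 = 155.52; u = 7.56/155.52 = 4.86%.
Change = 4.86% − 4.38% = +0.48 pp.

The unemployment rate changed by +0.48 percentage points.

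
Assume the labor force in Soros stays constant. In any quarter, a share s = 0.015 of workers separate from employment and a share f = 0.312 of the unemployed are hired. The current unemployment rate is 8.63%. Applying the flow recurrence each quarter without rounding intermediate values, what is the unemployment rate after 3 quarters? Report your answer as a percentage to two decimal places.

Unemployment rate after three quarters ≈ 5.82%.

With a fixed labor force, u_{t+1} = u_t + s·(1−u_t) − f·u_t = u_t·(1−s−f) + s.
Here 1−s−f = 0.673 and s = 0.015.
u_1 = 0.086300 × 0.673 + 0.015 = 0.073080.
u_2 = 0.073080 × 0.673 + 0.015 = 0.064183.
u_3 = 0.064183 × 0.673 + 0.015 = 0.058195.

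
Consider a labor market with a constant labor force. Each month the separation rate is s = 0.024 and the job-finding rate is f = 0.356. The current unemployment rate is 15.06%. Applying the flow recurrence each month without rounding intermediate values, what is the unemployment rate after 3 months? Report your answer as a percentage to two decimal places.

Unemployment rate after three months ≈ 8.40%.

With a fixed labor force, u_{t+1} = u_t + s·(1−u_t) − f·u_t = u_t·(1−s−f) + s.
Here 1−s−f = 0.620 and s = 0.024.
u_1 = 0.150600 × 0.620 + 0.024 = 0.117372.
u_2 = 0.117372 × 0.620 + 0.024 = 0.096771.
u_3 = 0.096771 × 0.620 + 0.024 = 0.083998.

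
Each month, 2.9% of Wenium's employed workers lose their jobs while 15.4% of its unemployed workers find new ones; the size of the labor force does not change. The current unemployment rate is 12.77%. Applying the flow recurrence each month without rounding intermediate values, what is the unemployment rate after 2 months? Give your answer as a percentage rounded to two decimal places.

Unemployment rate after two months ≈ 13.79%.

With a fixed labor force, u_{t+1} = u_t + s·(1−u_t) − f·u_t = u_t·(1−s−f) + s.
Here 1−s−f = 0.817 and s = 0.029.
u_1 = 0.127700 × 0.817 + 0.029 = 0.133331.
u_2 = 0.133331 × 0.817 + 0.029 = 0.137931.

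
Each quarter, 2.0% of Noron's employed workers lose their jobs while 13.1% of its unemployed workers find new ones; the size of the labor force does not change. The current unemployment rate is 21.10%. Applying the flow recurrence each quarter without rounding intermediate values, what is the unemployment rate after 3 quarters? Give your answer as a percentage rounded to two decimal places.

With a fixed labor force, u_{t+1} = u_t + s·(1−u_t) − f·u_t = u_t·(1−s−f) + s.
Here 1−s−f = 0.849 and s = 0.020.
u_1 = 0.211000 × 0.849 + 0.020 = 0.199139.
u_2 = 0.199139 × 0.849 + 0.020 = 0.189069.
u_3 = 0.189069 × 0.849 + 0.020 = 0.180520.

Unemployment rate after three quarters ≈ 18.05%.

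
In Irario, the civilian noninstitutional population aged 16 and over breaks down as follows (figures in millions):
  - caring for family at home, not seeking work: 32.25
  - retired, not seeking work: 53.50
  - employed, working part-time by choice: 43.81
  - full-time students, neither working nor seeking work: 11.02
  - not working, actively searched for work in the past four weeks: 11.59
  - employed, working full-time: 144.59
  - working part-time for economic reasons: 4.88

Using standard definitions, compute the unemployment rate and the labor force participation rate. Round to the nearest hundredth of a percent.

Unemployment rate ≈ 5.66%; labor force participation rate ≈ 67.92%.

Employed = 43.81 + 144.59 + 4.88 = 193.28 million (anyone who worked, including part-time for economic reasons, counts as employed).
Unemployed = 11.59 million.
Labor force = 193.28 + 11.59 = 204.87 million.
Not in labor force = 32.25 + 53.50 + 11.02 = 96.77 million (those not working and not actively searching are outside the labor force).
Civilian working-age population = 204.87 + 96.77 = 301.64 million.
Unemployment rate = 11.59 / 204.87 = 5.66%.
Labor force participation rate = 204.87 / 301.64 = 67.92%.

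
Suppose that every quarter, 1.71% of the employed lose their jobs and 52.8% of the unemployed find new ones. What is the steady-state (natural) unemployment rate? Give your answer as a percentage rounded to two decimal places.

Steady-state unemployment rate ≈ 3.14%.

At steady state the flows balance: s·E = f·U, so U/(E+U) = s/(s+f).
u* = 1.71 / (1.71 + 52.8) = 1.71 / 54.51 = 3.14%.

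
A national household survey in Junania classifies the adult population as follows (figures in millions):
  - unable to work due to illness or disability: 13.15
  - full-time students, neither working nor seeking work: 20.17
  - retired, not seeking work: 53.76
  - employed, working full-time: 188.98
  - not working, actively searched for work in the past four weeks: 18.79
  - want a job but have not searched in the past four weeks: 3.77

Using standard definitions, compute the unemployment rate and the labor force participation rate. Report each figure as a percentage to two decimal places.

Unemployment rate ≈ 9.04%; labor force participation rate ≈ 69.58%.

Employed = 188.98 million.
Unemployed = 18.79 million.
Labor force = 188.98 + 18.79 = 207.77 million.
Not in labor force = 13.15 + 20.17 + 53.76 + 3.77 = 90.85 million (those not working and not actively searching are outside the labor force — including those who want a job but have given up searching).
Civilian working-age population = 207.77 + 90.85 = 298.62 million.
Unemployment rate = 18.79 / 207.77 = 9.04%.
Labor force participation rate = 207.77 / 298.62 = 69.58%.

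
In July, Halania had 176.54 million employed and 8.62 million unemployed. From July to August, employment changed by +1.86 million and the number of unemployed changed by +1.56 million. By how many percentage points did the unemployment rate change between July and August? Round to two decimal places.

July: labor force = 176.54 + 8.62 = 185.16; u = 8.62/185.16 = 4.66%.
August: labor force = 178.40 + 10.18 = 188.58; u = 10.18/188.58 = 5.40%.
Change = 5.40% − 4.66% = +0.74 pp.

The unemployment rate changed by +0.74 percentage points.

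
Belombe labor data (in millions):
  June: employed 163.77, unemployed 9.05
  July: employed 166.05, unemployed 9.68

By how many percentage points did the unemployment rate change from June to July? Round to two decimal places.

The unemployment rate changed by +0.27 percentage points.

June: labor force = 163.77 + 9.05 = 172.82; u = 9.05/172.82 = 5.24%.
July: labor force = 166.05 + 9.68 = 175.73; u = 9.68/175.73 = 5.51%.
Change = 5.51% − 5.24% = +0.27 pp.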